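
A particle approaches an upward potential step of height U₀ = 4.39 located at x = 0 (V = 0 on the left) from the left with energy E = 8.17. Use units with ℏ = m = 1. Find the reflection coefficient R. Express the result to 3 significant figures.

R = 0.0362

On each side the TISE gives plane waves with k = √(2m(E − V))/ℏ: k₁ = √(2·1·8.17) = 4.042, k₂ = √(2·1·3.78) = 2.750.
Continuity of ψ and ψ′ at the step yields the reflection amplitude r = (k₁ − k₂)/(k₁ + k₂) = 0.1903; thus R = |r|² = 0.03623, T = 0.9638.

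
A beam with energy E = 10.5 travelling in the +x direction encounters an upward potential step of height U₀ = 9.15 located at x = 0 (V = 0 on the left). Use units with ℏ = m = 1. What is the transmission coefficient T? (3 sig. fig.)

T = 0.777

On each side the TISE gives plane waves with k = √(2m(E − V))/ℏ: k₁ = √(2·1·10.5) = 4.583, k₂ = √(2·1·1.35) = 1.643.
Matching ψ and ψ′ at x = 0 gives r = (k₁ − k₂)/(k₁ + k₂), so R = r² = 0.2229 and T = 1 − R = 0.7771.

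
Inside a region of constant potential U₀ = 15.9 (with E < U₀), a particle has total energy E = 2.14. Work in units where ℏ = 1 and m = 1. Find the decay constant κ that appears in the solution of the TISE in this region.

Since E < U₀ the TISE in this region is ψ'' = κ²ψ with κ = √(2m(U₀ − E))/ℏ.
κ = √(2 × 1 × 13.76) = 5.246.

κ = 5.25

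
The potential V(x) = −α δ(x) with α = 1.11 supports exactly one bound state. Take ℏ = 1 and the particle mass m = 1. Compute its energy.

The bound state is ψ(x) = √κ e^{−κ|x|}. The derivative jump ψ'(0⁺) − ψ'(0⁻) = −(2mα/ℏ²)ψ(0) fixes κ = mα/ℏ² = 1.110.
Then E = −ℏ²κ²/(2m) = −mα²/(2ℏ²) = -0.6161.

E = -0.616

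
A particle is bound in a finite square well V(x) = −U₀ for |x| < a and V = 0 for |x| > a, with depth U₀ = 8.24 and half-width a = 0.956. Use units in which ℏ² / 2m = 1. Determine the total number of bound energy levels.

N = 2

Define the well-strength parameter z₀ = (a/ℏ)√(2mU₀) = 0.956 × √(2·0.5·8.24) = 2.744.
The even/odd transcendental equations gain one root per π/2 in z₀, giving N = 1 + ⌊2z₀/π⌋ = 1 + ⌊1.747⌋ = 2.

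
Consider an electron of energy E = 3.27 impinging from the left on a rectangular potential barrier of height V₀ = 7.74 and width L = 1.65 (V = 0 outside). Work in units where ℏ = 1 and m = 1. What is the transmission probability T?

Since E < V₀ the interior solution is evanescent with decay constant κ = √(2m(V₀ − E))/ℏ = 2.990.
κL = 4.933, sinh(κL) = 69.43.
Matching ψ, ψ′ at both faces gives T = [1 + V₀² sinh²(κL) / (4E(V₀ − E))]⁻¹ = 1/4940 = 0.000202.

T = 0.000202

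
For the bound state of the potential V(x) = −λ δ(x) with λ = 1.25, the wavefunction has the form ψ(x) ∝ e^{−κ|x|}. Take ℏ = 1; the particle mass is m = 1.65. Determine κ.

κ = 2.06

Integrate −(ℏ²/2m)ψ'' − λδ(x)ψ = Eψ from −ε to +ε: the ψ'' term gives ψ'(0⁺) − ψ'(0⁻) and the δ term gives −(2mλ/ℏ²)ψ(0).
With ψ ∝ e^{−κ|x|} this yields −2κ = −2mλ/ℏ², so κ = mλ/ℏ² = 2.063.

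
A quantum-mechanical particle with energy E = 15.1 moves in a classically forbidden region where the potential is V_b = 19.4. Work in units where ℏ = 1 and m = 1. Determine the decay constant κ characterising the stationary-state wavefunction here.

Since E < V_b the TISE in this region is ψ'' = κ²ψ with κ = √(2m(V_b − E))/ℏ.
κ = √(2 × 1 × 4.3) = 2.933.

κ = 2.93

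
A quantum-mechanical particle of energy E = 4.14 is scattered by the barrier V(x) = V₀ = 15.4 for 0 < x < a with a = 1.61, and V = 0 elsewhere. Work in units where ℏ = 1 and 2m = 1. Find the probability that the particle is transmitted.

T = 0.0000638

Since E < V₀ the interior solution is evanescent with decay constant κ = √(2m(V₀ − E))/ℏ = 3.356.
κa = 5.403, sinh(κa) = 111.0.
The exact tunnelling result is T⁻¹ = 1 + V₀² sinh²(κa) / [4E(V₀ − E)] = 15670, so T = 0.0000638.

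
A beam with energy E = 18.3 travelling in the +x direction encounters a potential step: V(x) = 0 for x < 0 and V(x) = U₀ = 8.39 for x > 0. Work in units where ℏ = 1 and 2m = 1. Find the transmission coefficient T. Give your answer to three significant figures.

T = 0.977

On each side the TISE gives plane waves with k = √(2m(E − V))/ℏ: k₁ = √(2·½·18.3) = 4.278, k₂ = √(2·½·9.91) = 3.148.
Continuity of ψ and ψ′ at the step yields the reflection amplitude r = (k₁ − k₂)/(k₁ + k₂) = 0.1521; thus R = |r|² = 0.02315, T = 0.9769.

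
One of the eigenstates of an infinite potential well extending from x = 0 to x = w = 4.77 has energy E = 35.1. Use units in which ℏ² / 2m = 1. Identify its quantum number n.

n = 9

For an infinite well E_n = n²π²ℏ²/(2mw²), so n = (w/πℏ)√(2mE).
n = (4.77/π) × √(2 × 0.5 × 35.1) = 8.995 → n = 9.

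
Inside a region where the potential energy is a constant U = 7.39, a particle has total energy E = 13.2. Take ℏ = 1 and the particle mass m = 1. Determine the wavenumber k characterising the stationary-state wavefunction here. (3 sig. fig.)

k = 3.41

With E > U the solution is oscillatory, ψ ∝ e^{±ikx} with k = √(2m(E − U))/ℏ.
k = √(2 × 1 × 5.81) = 3.409.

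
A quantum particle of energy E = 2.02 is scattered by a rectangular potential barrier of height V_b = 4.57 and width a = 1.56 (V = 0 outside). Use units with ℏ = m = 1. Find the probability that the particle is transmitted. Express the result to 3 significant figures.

E < V_b: inside the barrier ψ ∝ e^{±κx} with κ = √(2m(V_b − E))/ℏ = 2.258.
κa = 3.523, sinh(κa) = 16.93.
The exact tunnelling result is T⁻¹ = 1 + V_b² sinh²(κa) / [4E(V_b − E)] = 291.5, so T = 0.00343.

T = 0.00343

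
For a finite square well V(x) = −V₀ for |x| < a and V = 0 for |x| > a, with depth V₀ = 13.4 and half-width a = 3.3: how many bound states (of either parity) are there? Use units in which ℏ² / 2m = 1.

Define the well-strength parameter z₀ = (a/ℏ)√(2mV₀) = 3.3 × √(2·0.5·13.4) = 12.08.
A new bound state (alternating even/odd) appears each time z₀ passes a multiple of π/2, so N = ⌊2z₀/π⌋ + 1 = ⌊7.690⌋ + 1 = 8.

N = 8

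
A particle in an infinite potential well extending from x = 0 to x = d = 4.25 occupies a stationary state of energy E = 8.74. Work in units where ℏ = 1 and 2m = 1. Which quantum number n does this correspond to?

For an infinite well E_n = n²π²ℏ²/(2md²), so n = (d/πℏ)√(2mE).
n = (4.25/π) × √(2 × 0.5 × 8.74) = 3.999 → n = 4.

n = 4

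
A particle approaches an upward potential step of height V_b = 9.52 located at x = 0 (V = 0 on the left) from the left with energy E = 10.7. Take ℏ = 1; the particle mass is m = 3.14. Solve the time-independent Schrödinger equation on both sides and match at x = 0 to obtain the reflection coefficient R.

The wavenumbers are k₁ = √(2mE)/ℏ = 8.197 on the left and k₂ = √(2m(E − V_b))/ℏ = 2.722 on the right.
Continuity of ψ and ψ′ at the step yields the reflection amplitude r = (k₁ − k₂)/(k₁ + k₂) = 0.5014; thus R = |r|² = 0.2514, T = 0.7486.

R = 0.251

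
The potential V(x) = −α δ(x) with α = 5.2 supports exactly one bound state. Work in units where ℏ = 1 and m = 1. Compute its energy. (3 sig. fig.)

E = -13.5

The bound state is ψ(x) = √κ e^{−κ|x|}. The derivative jump ψ'(0⁺) − ψ'(0⁻) = −(2mα/ℏ²)ψ(0) fixes κ = mα/ℏ² = 5.200.
Then E = −ℏ²κ²/(2m) = −mα²/(2ℏ²) = -13.52.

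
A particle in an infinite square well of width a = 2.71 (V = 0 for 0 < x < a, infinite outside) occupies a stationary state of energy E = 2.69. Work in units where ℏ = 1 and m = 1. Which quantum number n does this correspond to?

n = 2

For an infinite well E_n = n²π²ℏ²/(2ma²), so n = (a/πℏ)√(2mE).
n = (2.71/π) × √(2 × 1 × 2.69) = 2.001 → n = 2.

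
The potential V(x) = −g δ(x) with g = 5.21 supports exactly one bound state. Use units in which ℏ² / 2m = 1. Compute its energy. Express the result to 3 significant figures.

E = -6.79

The bound state is ψ(x) = √κ e^{−κ|x|}. The derivative jump ψ'(0⁺) − ψ'(0⁻) = −(2mg/ℏ²)ψ(0) fixes κ = mg/ℏ² = 2.605.
Then E = −ℏ²κ²/(2m) = −mg²/(2ℏ²) = -6.786.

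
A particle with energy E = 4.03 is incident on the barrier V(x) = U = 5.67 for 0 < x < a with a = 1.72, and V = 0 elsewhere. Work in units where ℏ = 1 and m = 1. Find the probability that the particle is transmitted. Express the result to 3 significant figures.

E < U: inside the barrier ψ ∝ e^{±κx} with κ = √(2m(U − E))/ℏ = 1.811.
κa = 3.115, sinh(κa) = 11.25.
The exact tunnelling result is T⁻¹ = 1 + U² sinh²(κa) / [4E(U − E)] = 154.8, so T = 0.00646.

T = 0.00646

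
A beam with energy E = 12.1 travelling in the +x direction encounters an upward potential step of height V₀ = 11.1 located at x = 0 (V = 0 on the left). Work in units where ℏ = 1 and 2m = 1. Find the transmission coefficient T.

T = 0.694

On each side the TISE gives plane waves with k = √(2m(E − V))/ℏ: k₁ = √(2·½·12.1) = 3.479, k₂ = √(2·½·1) = 1.000.
Matching ψ and ψ′ at x = 0 gives r = (k₁ − k₂)/(k₁ + k₂), so R = r² = 0.3063 and T = 1 − R = 0.6937.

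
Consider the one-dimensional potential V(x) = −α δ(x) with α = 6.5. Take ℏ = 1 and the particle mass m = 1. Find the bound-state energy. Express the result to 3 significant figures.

The bound state is ψ(x) = √κ e^{−κ|x|}. The derivative jump ψ'(0⁺) − ψ'(0⁻) = −(2mα/ℏ²)ψ(0) fixes κ = mα/ℏ² = 6.500.
Then E = −ℏ²κ²/(2m) = −mα²/(2ℏ²) = -21.13.

E = -21.1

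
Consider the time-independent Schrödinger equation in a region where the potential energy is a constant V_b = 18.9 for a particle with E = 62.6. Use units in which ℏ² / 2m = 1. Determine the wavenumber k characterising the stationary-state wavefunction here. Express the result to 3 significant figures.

k = 6.61

With E > V_b the solution is oscillatory, ψ ∝ e^{±ikx} with k = √(2m(E − V_b))/ℏ.
k = √(2 × 0.5 × 43.7) = 6.611.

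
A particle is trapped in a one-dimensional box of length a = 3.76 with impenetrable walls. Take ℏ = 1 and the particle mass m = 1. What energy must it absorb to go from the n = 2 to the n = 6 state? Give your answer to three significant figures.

ΔE = 11.2

E_n = n²π²ℏ²/(2ma²), so ΔE = (6² − 2²) π²ℏ²/(2ma²).
ΔE = 32 × π² / (2 × 1 × 3.76²) = 11.17.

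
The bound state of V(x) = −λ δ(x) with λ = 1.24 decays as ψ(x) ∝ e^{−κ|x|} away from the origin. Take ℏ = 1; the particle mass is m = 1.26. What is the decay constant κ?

κ = 1.56

Integrating the TISE across x = 0 gives the cusp condition ψ'(0⁺) − ψ'(0⁻) = −(2mλ/ℏ²)ψ(0).
With ψ ∝ e^{−κ|x|} this yields −2κ = −2mλ/ℏ², so κ = mλ/ℏ² = 1.562.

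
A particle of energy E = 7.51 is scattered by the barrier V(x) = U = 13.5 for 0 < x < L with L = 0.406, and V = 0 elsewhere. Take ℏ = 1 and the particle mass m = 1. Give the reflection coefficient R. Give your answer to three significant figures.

R = 0.788

Since E < U the interior solution is evanescent with decay constant κ = √(2m(U − E))/ℏ = 3.461.
κL = 1.405, sinh(κL) = 1.916.
Matching ψ, ψ′ at both faces gives T = [1 + U² sinh²(κL) / (4E(U − E))]⁻¹ = 1/4.717 = 0.212.
R = 1 − T = 0.788.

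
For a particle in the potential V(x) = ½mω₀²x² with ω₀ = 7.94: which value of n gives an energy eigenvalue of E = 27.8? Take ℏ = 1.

n = 3

Invert E_n = (n + ½)ℏω₀: n = E/ℏω₀ − ½ = 3.001, so n = 3.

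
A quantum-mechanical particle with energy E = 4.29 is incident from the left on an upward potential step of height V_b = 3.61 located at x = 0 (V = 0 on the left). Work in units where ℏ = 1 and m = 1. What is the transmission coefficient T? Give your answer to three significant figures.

On each side the TISE gives plane waves with k = √(2m(E − V))/ℏ: k₁ = √(2·1·4.29) = 2.929, k₂ = √(2·1·0.68) = 1.166.
Matching ψ and ψ′ at x = 0 gives r = (k₁ − k₂)/(k₁ + k₂), so R = r² = 0.1853 and T = 1 − R = 0.8147.

T = 0.815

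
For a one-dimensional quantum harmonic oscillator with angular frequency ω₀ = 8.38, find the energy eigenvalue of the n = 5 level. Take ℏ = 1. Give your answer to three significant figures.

E = 46.1

Using E_n = (n + ½)ℏω₀: E_5 = 5.5 × 8.38 = 46.09.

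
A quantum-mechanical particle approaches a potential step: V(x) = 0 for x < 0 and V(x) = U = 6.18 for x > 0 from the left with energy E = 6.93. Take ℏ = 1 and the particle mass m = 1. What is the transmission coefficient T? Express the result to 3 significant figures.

T = 0.745

The wavenumbers are k₁ = √(2mE)/ℏ = 3.723 on the left and k₂ = √(2m(E − U))/ℏ = 1.225 on the right.
Continuity of ψ and ψ′ at the step yields the reflection amplitude r = (k₁ − k₂)/(k₁ + k₂) = 0.5049; thus R = |r|² = 0.2549, T = 0.7451.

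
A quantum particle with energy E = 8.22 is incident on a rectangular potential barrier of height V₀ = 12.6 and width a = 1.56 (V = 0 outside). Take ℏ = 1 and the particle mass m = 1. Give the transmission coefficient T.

T = 0.000354

Since E < V₀ the interior solution is evanescent with decay constant κ = √(2m(V₀ − E))/ℏ = 2.960.
κa = 4.617, sinh(κa) = 50.60.
Matching ψ, ψ′ at both faces gives T = [1 + V₀² sinh²(κa) / (4E(V₀ − E))]⁻¹ = 1/2823 = 0.000354.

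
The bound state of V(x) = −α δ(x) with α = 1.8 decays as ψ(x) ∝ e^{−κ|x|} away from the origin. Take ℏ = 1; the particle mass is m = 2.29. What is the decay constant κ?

κ = 4.12

Integrating the TISE across x = 0 gives the cusp condition ψ'(0⁺) − ψ'(0⁻) = −(2mα/ℏ²)ψ(0).
With ψ ∝ e^{−κ|x|} this yields −2κ = −2mα/ℏ², so κ = mα/ℏ² = 4.122.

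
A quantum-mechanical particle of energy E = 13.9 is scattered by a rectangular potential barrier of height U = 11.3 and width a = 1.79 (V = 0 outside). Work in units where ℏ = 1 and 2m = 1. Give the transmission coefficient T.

T = 0.947

Above the barrier the interior wavenumber is k₂ = √(2m(E − U))/ℏ = 1.612, giving phase k₂a = 2.886.
T = [1 + U² sin²(k₂a) / (4E(E − U))]⁻¹ = 1/1.056 = 0.947.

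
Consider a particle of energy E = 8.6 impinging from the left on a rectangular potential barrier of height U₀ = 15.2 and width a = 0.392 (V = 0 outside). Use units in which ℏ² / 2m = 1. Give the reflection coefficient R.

Since E < U₀ the interior solution is evanescent with decay constant κ = √(2m(U₀ − E))/ℏ = 2.569.
κa = 1.007, sinh(κa) = 1.186.
Matching ψ, ψ′ at both faces gives T = [1 + U₀² sinh²(κa) / (4E(U₀ − E))]⁻¹ = 1/2.432 = 0.411.
R = 1 − T = 0.589.

R = 0.589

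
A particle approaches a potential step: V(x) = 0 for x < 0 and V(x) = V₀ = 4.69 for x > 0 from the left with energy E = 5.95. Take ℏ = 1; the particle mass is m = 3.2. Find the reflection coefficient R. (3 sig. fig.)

R = 0.137

On each side the TISE gives plane waves with k = √(2m(E − V))/ℏ: k₁ = √(2·3.2·5.95) = 6.171, k₂ = √(2·3.2·1.26) = 2.840.
Matching ψ and ψ′ at x = 0 gives r = (k₁ − k₂)/(k₁ + k₂), so R = r² = 0.1367 and T = 1 − R = 0.8633.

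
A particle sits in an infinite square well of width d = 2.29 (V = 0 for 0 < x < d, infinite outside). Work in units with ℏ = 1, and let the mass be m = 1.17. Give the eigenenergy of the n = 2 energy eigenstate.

E = 3.22

The infinite-well eigenfunctions ψ_n = √(2/d) sin(nπx/d) vanish at both walls, giving E_n = n²π²ℏ²/(2md²).
E_2 = 2² × π² / (2 × 1.17 × 2.29²) = 3.217.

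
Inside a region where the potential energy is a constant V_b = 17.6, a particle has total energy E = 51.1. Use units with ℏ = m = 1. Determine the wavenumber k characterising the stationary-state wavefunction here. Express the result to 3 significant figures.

With E > V_b the solution is oscillatory, ψ ∝ e^{±ikx} with k = √(2m(E − V_b))/ℏ.
k = √(2 × 1 × 33.5) = 8.185.

k = 8.19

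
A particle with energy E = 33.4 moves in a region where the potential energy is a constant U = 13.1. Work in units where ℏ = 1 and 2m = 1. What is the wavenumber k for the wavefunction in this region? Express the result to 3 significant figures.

k = 4.51

With E > U the solution is oscillatory, ψ ∝ e^{±ikx} with k = √(2m(E − U))/ℏ.
k = √(2 × 0.5 × 20.3) = 4.506.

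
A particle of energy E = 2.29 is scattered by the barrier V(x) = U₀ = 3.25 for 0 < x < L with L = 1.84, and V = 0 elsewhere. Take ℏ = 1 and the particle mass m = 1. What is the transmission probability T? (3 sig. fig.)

T = 0.0202

Since E < U₀ the interior solution is evanescent with decay constant κ = √(2m(U₀ − E))/ℏ = 1.386.
κL = 2.550, sinh(κL) = 6.362.
The exact tunnelling result is T⁻¹ = 1 + U₀² sinh²(κL) / [4E(U₀ − E)] = 49.61, so T = 0.0202.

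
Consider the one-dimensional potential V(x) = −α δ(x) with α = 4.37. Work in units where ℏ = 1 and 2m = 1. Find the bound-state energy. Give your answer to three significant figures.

For x ≠ 0 the bound state is ψ ∝ e^{−κ|x|}; integrating the TISE across the delta gives the cusp condition 2κ = 2mα/ℏ², so κ = 2.185.
Then E = −ℏ²κ²/(2m) = −mα²/(2ℏ²) = -4.774.

E = -4.77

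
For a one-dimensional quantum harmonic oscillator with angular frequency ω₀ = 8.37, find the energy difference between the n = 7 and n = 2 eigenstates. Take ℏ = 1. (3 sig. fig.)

E_n = ℏω₀(n + ½), so ΔE = (7 − 2) ℏω₀ = 5 × 8.37 = 41.85.

ΔE = 41.9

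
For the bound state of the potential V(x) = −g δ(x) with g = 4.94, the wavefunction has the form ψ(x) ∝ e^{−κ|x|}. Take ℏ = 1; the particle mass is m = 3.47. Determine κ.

κ = 17.1

Integrate −(ℏ²/2m)ψ'' − gδ(x)ψ = Eψ from −ε to +ε: the ψ'' term gives ψ'(0⁺) − ψ'(0⁻) and the δ term gives −(2mg/ℏ²)ψ(0).
With ψ ∝ e^{−κ|x|} this yields −2κ = −2mg/ℏ², so κ = mg/ℏ² = 17.14.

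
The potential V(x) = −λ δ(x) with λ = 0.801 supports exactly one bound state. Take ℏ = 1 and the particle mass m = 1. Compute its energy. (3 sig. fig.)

The bound state is ψ(x) = √κ e^{−κ|x|}. The derivative jump ψ'(0⁺) − ψ'(0⁻) = −(2mλ/ℏ²)ψ(0) fixes κ = mλ/ℏ² = 0.8010.
Then E = −ℏ²κ²/(2m) = −mλ²/(2ℏ²) = -0.3208.

E = -0.321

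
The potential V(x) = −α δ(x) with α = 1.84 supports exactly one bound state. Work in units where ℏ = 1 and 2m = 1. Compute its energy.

For x ≠ 0 the bound state is ψ ∝ e^{−κ|x|}; integrating the TISE across the delta gives the cusp condition 2κ = 2mα/ℏ², so κ = 0.9200.
Then E = −ℏ²κ²/(2m) = −mα²/(2ℏ²) = -0.8464.

E = -0.846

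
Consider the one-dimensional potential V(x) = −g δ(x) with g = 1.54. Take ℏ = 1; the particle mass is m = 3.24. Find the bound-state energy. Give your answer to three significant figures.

E = -3.84

For x ≠ 0 the bound state is ψ ∝ e^{−κ|x|}; integrating the TISE across the delta gives the cusp condition 2κ = 2mg/ℏ², so κ = 4.990.
Then E = −ℏ²κ²/(2m) = −mg²/(2ℏ²) = -3.842.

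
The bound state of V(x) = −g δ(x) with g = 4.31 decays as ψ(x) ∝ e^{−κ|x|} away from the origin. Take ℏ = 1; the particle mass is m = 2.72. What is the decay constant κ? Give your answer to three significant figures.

Integrating the TISE across x = 0 gives the cusp condition ψ'(0⁺) − ψ'(0⁻) = −(2mg/ℏ²)ψ(0).
With ψ ∝ e^{−κ|x|} this yields −2κ = −2mg/ℏ², so κ = mg/ℏ² = 11.72.

κ = 11.7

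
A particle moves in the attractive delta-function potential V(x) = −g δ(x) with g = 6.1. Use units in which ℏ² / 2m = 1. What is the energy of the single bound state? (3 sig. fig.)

E = -9.30

The bound state is ψ(x) = √κ e^{−κ|x|}. The derivative jump ψ'(0⁺) − ψ'(0⁻) = −(2mg/ℏ²)ψ(0) fixes κ = mg/ℏ² = 3.050.
Then E = −ℏ²κ²/(2m) = −mg²/(2ℏ²) = -9.303.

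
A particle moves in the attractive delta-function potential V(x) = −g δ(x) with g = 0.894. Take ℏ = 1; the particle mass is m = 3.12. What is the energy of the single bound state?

For x ≠ 0 the bound state is ψ ∝ e^{−κ|x|}; integrating the TISE across the delta gives the cusp condition 2κ = 2mg/ℏ², so κ = 2.789.
Then E = −ℏ²κ²/(2m) = −mg²/(2ℏ²) = -1.247.

E = -1.25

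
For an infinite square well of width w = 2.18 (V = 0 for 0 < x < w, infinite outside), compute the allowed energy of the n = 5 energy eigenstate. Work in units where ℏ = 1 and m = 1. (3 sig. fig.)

E = 26.0

Requiring ψ(0) = ψ(w) = 0 quantises k = nπ/w, hence E_n = ℏ²k²/2m = n²π²ℏ²/(2mw²).
E_5 = 5² × π² / (2 × 1 × 2.18²) = 25.96.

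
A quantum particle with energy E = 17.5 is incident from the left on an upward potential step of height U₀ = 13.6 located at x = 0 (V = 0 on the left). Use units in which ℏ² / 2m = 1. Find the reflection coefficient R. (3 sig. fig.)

The wavenumbers are k₁ = √(2mE)/ℏ = 4.183 on the left and k₂ = √(2m(E − U₀))/ℏ = 1.975 on the right.
Continuity of ψ and ψ′ at the step yields the reflection amplitude r = (k₁ − k₂)/(k₁ + k₂) = 0.3586; thus R = |r|² = 0.1286, T = 0.8714.

R = 0.129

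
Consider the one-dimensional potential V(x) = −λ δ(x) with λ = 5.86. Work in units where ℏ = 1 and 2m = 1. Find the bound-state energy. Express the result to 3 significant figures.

E = -8.58

For x ≠ 0 the bound state is ψ ∝ e^{−κ|x|}; integrating the TISE across the delta gives the cusp condition 2κ = 2mλ/ℏ², so κ = 2.930.
Then E = −ℏ²κ²/(2m) = −mλ²/(2ℏ²) = -8.585.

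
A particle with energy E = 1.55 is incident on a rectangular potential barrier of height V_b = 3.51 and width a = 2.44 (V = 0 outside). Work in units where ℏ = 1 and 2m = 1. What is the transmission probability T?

T = 0.00425

Since E < V_b the interior solution is evanescent with decay constant κ = √(2m(V_b − E))/ℏ = 1.400.
κa = 3.416, sinh(κa) = 15.21.
The exact tunnelling result is T⁻¹ = 1 + V_b² sinh²(κa) / [4E(V_b − E)] = 235.5, so T = 0.00425.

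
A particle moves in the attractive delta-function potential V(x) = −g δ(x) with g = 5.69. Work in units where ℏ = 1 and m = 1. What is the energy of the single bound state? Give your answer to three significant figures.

E = -16.2

The bound state is ψ(x) = √κ e^{−κ|x|}. The derivative jump ψ'(0⁺) − ψ'(0⁻) = −(2mg/ℏ²)ψ(0) fixes κ = mg/ℏ² = 5.690.
Then E = −ℏ²κ²/(2m) = −mg²/(2ℏ²) = -16.19.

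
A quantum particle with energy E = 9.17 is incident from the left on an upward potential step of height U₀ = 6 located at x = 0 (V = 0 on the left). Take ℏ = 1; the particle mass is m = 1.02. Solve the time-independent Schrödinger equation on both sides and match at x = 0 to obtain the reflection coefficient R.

The wavenumbers are k₁ = √(2mE)/ℏ = 4.325 on the left and k₂ = √(2m(E − U₀))/ℏ = 2.543 on the right.
Matching ψ and ψ′ at x = 0 gives r = (k₁ − k₂)/(k₁ + k₂), so R = r² = 0.06733 and T = 1 − R = 0.9327.

R = 0.0673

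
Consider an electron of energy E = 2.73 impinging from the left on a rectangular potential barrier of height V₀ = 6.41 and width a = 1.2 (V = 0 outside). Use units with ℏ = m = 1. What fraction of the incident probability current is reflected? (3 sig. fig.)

R = 0.994

Since E < V₀ the interior solution is evanescent with decay constant κ = √(2m(V₀ − E))/ℏ = 2.713.
κa = 3.256, sinh(κa) = 12.95.
Matching ψ, ψ′ at both faces gives T = [1 + V₀² sinh²(κa) / (4E(V₀ − E))]⁻¹ = 1/172.4 = 0.00580.
R = 1 − T = 0.994.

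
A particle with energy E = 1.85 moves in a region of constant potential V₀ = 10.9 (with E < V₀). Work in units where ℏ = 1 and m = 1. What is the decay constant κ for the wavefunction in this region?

κ = 4.25

Since E < V₀ the TISE in this region is ψ'' = κ²ψ with κ = √(2m(V₀ − E))/ℏ.
κ = √(2 × 1 × 9.05) = 4.254.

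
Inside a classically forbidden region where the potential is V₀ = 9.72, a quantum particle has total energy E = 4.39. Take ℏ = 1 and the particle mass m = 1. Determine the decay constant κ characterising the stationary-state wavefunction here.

Since E < V₀ the TISE in this region is ψ'' = κ²ψ with κ = √(2m(V₀ − E))/ℏ.
κ = √(2 × 1 × 5.33) = 3.265.

κ = 3.26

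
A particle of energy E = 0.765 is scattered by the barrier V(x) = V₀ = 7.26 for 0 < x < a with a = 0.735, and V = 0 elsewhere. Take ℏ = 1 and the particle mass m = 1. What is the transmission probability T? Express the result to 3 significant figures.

Since E < V₀ the interior solution is evanescent with decay constant κ = √(2m(V₀ − E))/ℏ = 3.604.
κa = 2.649, sinh(κa) = 7.035.
Matching ψ, ψ′ at both faces gives T = [1 + V₀² sinh²(κa) / (4E(V₀ − E))]⁻¹ = 1/132.3 = 0.00756.

T = 0.00756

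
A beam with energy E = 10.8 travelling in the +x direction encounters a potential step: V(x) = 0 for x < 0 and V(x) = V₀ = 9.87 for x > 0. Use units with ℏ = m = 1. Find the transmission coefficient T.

T = 0.702

On each side the TISE gives plane waves with k = √(2m(E − V))/ℏ: k₁ = √(2·1·10.8) = 4.648, k₂ = √(2·1·0.93) = 1.364.
Continuity of ψ and ψ′ at the step yields the reflection amplitude r = (k₁ − k₂)/(k₁ + k₂) = 0.5463; thus R = |r|² = 0.2984, T = 0.7016.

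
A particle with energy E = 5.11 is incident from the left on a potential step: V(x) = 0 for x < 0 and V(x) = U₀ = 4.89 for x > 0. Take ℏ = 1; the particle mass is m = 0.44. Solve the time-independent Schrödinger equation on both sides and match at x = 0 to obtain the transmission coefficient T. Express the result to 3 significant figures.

T = 0.569

The wavenumbers are k₁ = √(2mE)/ℏ = 2.121 on the left and k₂ = √(2m(E − U₀))/ℏ = 0.4400 on the right.
Matching ψ and ψ′ at x = 0 gives r = (k₁ − k₂)/(k₁ + k₂), so R = r² = 0.4308 and T = 1 − R = 0.5692.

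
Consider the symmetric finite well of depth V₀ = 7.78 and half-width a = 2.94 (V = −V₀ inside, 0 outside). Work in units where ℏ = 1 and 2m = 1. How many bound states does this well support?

N = 6

Define the well-strength parameter z₀ = (a/ℏ)√(2mV₀) = 2.94 × √(2·0.5·7.78) = 8.200.
A new bound state (alternating even/odd) appears each time z₀ passes a multiple of π/2, so N = ⌊2z₀/π⌋ + 1 = ⌊5.221⌋ + 1 = 6.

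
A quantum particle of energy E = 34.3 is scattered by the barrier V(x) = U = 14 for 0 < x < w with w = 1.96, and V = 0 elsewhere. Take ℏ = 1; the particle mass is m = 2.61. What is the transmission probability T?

T = 0.938

E > U: inside the barrier k₂ = √(2m(E − U))/ℏ = 10.29, k₂w = 20.18.
Matching at both interfaces gives T⁻¹ = 1 + U² sin²(k₂w) / [4E(E − U)] = 1.066, hence T = 0.938.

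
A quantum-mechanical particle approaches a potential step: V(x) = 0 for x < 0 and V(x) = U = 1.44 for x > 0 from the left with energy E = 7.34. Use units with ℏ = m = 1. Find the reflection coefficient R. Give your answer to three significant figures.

R = 0.00297

On each side the TISE gives plane waves with k = √(2m(E − V))/ℏ: k₁ = √(2·1·7.34) = 3.831, k₂ = √(2·1·5.9) = 3.435.
Matching ψ and ψ′ at x = 0 gives r = (k₁ − k₂)/(k₁ + k₂), so R = r² = 0.002975 and T = 1 − R = 0.9970.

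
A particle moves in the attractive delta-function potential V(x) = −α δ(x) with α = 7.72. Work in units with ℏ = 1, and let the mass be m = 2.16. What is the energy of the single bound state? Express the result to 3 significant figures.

The bound state is ψ(x) = √κ e^{−κ|x|}. The derivative jump ψ'(0⁺) − ψ'(0⁻) = −(2mα/ℏ²)ψ(0) fixes κ = mα/ℏ² = 16.68.
Then E = −ℏ²κ²/(2m) = −mα²/(2ℏ²) = -64.37.

E = -64.4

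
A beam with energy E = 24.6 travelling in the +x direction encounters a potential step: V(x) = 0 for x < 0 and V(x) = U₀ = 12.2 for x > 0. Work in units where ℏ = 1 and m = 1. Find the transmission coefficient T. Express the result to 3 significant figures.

On each side the TISE gives plane waves with k = √(2m(E − V))/ℏ: k₁ = √(2·1·24.6) = 7.014, k₂ = √(2·1·12.4) = 4.980.
Continuity of ψ and ψ′ at the step yields the reflection amplitude r = (k₁ − k₂)/(k₁ + k₂) = 0.1696; thus R = |r|² = 0.02877, T = 0.9712.

T = 0.971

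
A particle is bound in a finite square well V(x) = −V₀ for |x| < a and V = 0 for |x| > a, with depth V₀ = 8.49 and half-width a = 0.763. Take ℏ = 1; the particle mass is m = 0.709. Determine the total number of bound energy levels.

The dimensionless depth is z₀ = a√(2mV₀)/ℏ = 0.763 × √(12.04) = 2.647.
A new bound state (alternating even/odd) appears each time z₀ passes a multiple of π/2, so N = ⌊2z₀/π⌋ + 1 = ⌊1.685⌋ + 1 = 2.

N = 2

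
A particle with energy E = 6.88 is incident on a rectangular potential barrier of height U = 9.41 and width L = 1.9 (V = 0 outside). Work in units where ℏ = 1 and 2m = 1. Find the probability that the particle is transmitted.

T = 0.00744

Since E < U the interior solution is evanescent with decay constant κ = √(2m(U − E))/ℏ = 1.591.
κL = 3.022, sinh(κL) = 10.24.
Matching ψ, ψ′ at both faces gives T = [1 + U² sinh²(κL) / (4E(U − E))]⁻¹ = 1/134.4 = 0.00744.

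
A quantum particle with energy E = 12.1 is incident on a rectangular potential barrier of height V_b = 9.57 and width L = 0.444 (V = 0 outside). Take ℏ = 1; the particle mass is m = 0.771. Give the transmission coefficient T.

T = 0.693

E > V_b: inside the barrier k₂ = √(2m(E − V_b))/ℏ = 1.975, k₂L = 0.8770.
Matching at both interfaces gives T⁻¹ = 1 + V_b² sin²(k₂L) / [4E(E − V_b)] = 1.442, hence T = 0.693.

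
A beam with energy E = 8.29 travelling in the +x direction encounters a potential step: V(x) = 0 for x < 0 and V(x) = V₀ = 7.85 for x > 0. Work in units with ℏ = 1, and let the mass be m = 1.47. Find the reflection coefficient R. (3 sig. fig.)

The wavenumbers are k₁ = √(2mE)/ℏ = 4.937 on the left and k₂ = √(2m(E − V₀))/ℏ = 1.137 on the right.
Matching ψ and ψ′ at x = 0 gives r = (k₁ − k₂)/(k₁ + k₂), so R = r² = 0.3913 and T = 1 − R = 0.6087.

R = 0.391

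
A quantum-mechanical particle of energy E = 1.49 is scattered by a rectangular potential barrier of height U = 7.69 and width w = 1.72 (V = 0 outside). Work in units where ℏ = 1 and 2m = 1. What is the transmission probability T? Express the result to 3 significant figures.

T = 0.000476

Since E < U the interior solution is evanescent with decay constant κ = √(2m(U − E))/ℏ = 2.490.
κw = 4.283, sinh(κw) = 36.21.
The exact tunnelling result is T⁻¹ = 1 + U² sinh²(κw) / [4E(U − E)] = 2100, so T = 0.000476.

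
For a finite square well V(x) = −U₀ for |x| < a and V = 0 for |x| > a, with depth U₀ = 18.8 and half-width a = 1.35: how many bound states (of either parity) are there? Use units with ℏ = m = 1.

N = 6

The dimensionless depth is z₀ = a√(2mU₀)/ℏ = 1.35 × √(37.60) = 8.278.
A new bound state (alternating even/odd) appears each time z₀ passes a multiple of π/2, so N = ⌊2z₀/π⌋ + 1 = ⌊5.270⌋ + 1 = 6.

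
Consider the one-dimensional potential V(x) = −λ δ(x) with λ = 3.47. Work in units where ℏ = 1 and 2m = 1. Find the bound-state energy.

The bound state is ψ(x) = √κ e^{−κ|x|}. The derivative jump ψ'(0⁺) − ψ'(0⁻) = −(2mλ/ℏ²)ψ(0) fixes κ = mλ/ℏ² = 1.735.
Then E = −ℏ²κ²/(2m) = −mλ²/(2ℏ²) = -3.010.

E = -3.01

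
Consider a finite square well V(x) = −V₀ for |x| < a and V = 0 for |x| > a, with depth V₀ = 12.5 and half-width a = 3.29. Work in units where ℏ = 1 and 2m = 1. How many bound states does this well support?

The dimensionless depth is z₀ = a√(2mV₀)/ℏ = 3.29 × √(12.50) = 11.63.
A new bound state (alternating even/odd) appears each time z₀ passes a multiple of π/2, so N = ⌊2z₀/π⌋ + 1 = ⌊7.405⌋ + 1 = 8.

N = 8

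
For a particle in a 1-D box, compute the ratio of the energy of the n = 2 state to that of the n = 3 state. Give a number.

Since E_n ∝ n², the ratio is (2/3)² = 0.444444.

0.444444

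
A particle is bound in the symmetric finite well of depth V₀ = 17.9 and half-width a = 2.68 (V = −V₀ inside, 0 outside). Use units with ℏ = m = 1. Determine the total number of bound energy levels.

Define the well-strength parameter z₀ = (a/ℏ)√(2mV₀) = 2.68 × √(2·1·17.9) = 16.04.
A new bound state (alternating even/odd) appears each time z₀ passes a multiple of π/2, so N = ⌊2z₀/π⌋ + 1 = ⌊10.21⌋ + 1 = 11.

N = 11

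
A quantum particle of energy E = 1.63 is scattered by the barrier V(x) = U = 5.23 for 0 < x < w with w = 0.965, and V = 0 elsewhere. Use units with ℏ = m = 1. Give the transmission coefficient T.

T = 0.0192

E < U: inside the barrier ψ ∝ e^{±κx} with κ = √(2m(U − E))/ℏ = 2.683.
κw = 2.589, sinh(κw) = 6.623.
Matching ψ, ψ′ at both faces gives T = [1 + U² sinh²(κw) / (4E(U − E))]⁻¹ = 1/52.12 = 0.0192.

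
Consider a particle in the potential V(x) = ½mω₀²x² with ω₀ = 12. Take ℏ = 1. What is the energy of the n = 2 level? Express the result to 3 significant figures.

E = 30.0

The oscillator eigenvalues are E_n = ℏω₀(n + ½), so E_2 = 12 × 2.5 = 30.00.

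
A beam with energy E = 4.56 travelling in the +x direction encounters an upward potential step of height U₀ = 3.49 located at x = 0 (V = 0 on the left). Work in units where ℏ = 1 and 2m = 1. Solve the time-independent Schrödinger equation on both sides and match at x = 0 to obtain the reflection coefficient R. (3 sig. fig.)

R = 0.121

On each side the TISE gives plane waves with k = √(2m(E − V))/ℏ: k₁ = √(2·½·4.56) = 2.135, k₂ = √(2·½·1.07) = 1.034.
Continuity of ψ and ψ′ at the step yields the reflection amplitude r = (k₁ − k₂)/(k₁ + k₂) = 0.3473; thus R = |r|² = 0.1206, T = 0.8794.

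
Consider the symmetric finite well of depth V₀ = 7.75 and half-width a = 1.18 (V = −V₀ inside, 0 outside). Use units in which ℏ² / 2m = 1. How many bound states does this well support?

N = 3

Define the well-strength parameter z₀ = (a/ℏ)√(2mV₀) = 1.18 × √(2·0.5·7.75) = 3.285.
The even/odd transcendental equations gain one root per π/2 in z₀, giving N = 1 + ⌊2z₀/π⌋ = 1 + ⌊2.091⌋ = 3.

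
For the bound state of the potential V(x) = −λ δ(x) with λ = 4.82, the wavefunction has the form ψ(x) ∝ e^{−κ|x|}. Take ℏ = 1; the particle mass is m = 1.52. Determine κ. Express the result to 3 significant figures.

κ = 7.33

Integrating the TISE across x = 0 gives the cusp condition ψ'(0⁺) − ψ'(0⁻) = −(2mλ/ℏ²)ψ(0).
With ψ ∝ e^{−κ|x|} this yields −2κ = −2mλ/ℏ², so κ = mλ/ℏ² = 7.326.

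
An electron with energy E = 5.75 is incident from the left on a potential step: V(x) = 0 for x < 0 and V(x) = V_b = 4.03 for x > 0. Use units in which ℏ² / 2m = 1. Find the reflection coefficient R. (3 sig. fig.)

R = 0.0858

The wavenumbers are k₁ = √(2mE)/ℏ = 2.398 on the left and k₂ = √(2m(E − V_b))/ℏ = 1.311 on the right.
Matching ψ and ψ′ at x = 0 gives r = (k₁ − k₂)/(k₁ + k₂), so R = r² = 0.08578 and T = 1 − R = 0.9142.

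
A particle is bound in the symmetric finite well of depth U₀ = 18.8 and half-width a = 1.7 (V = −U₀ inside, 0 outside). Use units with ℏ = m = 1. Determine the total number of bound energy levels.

The dimensionless depth is z₀ = a√(2mU₀)/ℏ = 1.7 × √(37.60) = 10.42.
The even/odd transcendental equations gain one root per π/2 in z₀, giving N = 1 + ⌊2z₀/π⌋ = 1 + ⌊6.636⌋ = 7.

N = 7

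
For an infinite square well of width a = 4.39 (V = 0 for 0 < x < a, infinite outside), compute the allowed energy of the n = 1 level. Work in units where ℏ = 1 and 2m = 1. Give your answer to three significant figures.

E = 0.512

The infinite-well eigenfunctions ψ_n = √(2/a) sin(nπx/a) vanish at both walls, giving E_n = n²π²ℏ²/(2ma²).
E_1 = 1² × π² / (2 × 0.5 × 4.39²) = 0.5121.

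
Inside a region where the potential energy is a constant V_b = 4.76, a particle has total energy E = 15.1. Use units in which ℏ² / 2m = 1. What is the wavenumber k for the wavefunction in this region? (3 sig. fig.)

k = 3.22

With E > V_b the solution is oscillatory, ψ ∝ e^{±ikx} with k = √(2m(E − V_b))/ℏ.
k = √(2 × 0.5 × 10.34) = 3.216.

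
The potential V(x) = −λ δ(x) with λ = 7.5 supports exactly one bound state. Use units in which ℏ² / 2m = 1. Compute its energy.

E = -14.1

The bound state is ψ(x) = √κ e^{−κ|x|}. The derivative jump ψ'(0⁺) − ψ'(0⁻) = −(2mλ/ℏ²)ψ(0) fixes κ = mλ/ℏ² = 3.750.
Then E = −ℏ²κ²/(2m) = −mλ²/(2ℏ²) = -14.06.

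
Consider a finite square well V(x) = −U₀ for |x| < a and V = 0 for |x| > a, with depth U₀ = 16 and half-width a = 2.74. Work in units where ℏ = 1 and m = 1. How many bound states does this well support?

The dimensionless depth is z₀ = a√(2mU₀)/ℏ = 2.74 × √(32.00) = 15.50.
A new bound state (alternating even/odd) appears each time z₀ passes a multiple of π/2, so N = ⌊2z₀/π⌋ + 1 = ⌊9.867⌋ + 1 = 10.

N = 10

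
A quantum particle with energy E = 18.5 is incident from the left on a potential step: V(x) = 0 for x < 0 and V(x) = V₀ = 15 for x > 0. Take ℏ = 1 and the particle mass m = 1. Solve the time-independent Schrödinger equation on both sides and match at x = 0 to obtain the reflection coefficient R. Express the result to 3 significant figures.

The wavenumbers are k₁ = √(2mE)/ℏ = 6.083 on the left and k₂ = √(2m(E − V₀))/ℏ = 2.646 on the right.
Continuity of ψ and ψ′ at the step yields the reflection amplitude r = (k₁ − k₂)/(k₁ + k₂) = 0.3938; thus R = |r|² = 0.1551, T = 0.8449.

R = 0.155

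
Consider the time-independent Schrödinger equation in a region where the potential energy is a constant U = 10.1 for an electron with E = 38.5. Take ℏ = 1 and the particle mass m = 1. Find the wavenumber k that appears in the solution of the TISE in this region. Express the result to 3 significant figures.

k = 7.54

With E > U the solution is oscillatory, ψ ∝ e^{±ikx} with k = √(2m(E − U))/ℏ.
k = √(2 × 1 × 28.4) = 7.537.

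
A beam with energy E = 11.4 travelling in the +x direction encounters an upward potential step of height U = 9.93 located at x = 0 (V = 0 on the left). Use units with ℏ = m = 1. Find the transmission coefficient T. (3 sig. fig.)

T = 0.778

On each side the TISE gives plane waves with k = √(2m(E − V))/ℏ: k₁ = √(2·1·11.4) = 4.775, k₂ = √(2·1·1.47) = 1.715.
Matching ψ and ψ′ at x = 0 gives r = (k₁ − k₂)/(k₁ + k₂), so R = r² = 0.2224 and T = 1 − R = 0.7776.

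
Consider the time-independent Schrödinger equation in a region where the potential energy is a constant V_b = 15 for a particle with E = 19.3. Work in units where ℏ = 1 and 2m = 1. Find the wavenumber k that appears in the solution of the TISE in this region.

With E > V_b the solution is oscillatory, ψ ∝ e^{±ikx} with k = √(2m(E − V_b))/ℏ.
k = √(2 × 0.5 × 4.3) = 2.074.

k = 2.07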